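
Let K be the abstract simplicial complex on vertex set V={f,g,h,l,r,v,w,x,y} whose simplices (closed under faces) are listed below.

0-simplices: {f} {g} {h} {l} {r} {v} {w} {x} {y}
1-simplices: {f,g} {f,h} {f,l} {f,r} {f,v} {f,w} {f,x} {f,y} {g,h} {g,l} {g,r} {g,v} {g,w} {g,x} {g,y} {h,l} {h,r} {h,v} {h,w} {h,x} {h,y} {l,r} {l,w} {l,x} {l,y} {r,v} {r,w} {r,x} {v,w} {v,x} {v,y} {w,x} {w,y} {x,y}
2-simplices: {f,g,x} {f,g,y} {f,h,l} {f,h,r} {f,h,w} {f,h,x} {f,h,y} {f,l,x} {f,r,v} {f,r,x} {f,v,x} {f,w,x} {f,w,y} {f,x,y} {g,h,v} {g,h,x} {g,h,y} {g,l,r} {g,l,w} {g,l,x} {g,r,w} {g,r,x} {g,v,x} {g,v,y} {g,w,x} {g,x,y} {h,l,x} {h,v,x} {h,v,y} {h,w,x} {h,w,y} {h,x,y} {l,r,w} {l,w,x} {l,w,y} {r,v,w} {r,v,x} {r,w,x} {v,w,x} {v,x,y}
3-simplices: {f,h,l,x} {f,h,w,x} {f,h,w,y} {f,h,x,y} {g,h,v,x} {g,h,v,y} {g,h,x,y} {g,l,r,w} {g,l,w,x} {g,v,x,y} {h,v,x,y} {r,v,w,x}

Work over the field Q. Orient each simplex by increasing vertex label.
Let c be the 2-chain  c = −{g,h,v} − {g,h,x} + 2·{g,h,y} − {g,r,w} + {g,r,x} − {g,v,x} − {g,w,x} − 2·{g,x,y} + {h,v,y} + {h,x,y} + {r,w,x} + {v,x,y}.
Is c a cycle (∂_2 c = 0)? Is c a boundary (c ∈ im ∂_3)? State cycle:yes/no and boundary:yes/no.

cycle:yes boundary:no

n_0=9 n_1=34 n_2=40 n_3=12  [Q]
∂1: piv[fg,fh,fl,fr,fv,fw,fx,fy] rk=8  ker:gh,gl,gr,gv,gw,gx,gy,hl,hr,hv,hw,hx,hy,lr,lw,lx,ly,rv,rw,rx,vw,vx,vy,wx,wy,xy
∂2: piv[fgx,fgy,fhl,fhr,fhw,fhx,fhy,flx,frv,frx,fvx,fwx,fwy,fxy,ghv,ghx,glr,glw,glx,grw,grx,gvx,gvy,gwx,lwy,rvw] rk=26  ker:ghy,gxy,hlx,hvx,hvy,hwx,hwy,hxy,lrw,lwx,rvx,rwx,vwx,vxy
∂3: piv[fhlx,fhwx,fhwy,fhxy,ghvx,ghvy,ghxy,glrw,glwx,gvxy,rvwx] rk=11  ker:hvxy
∂2c = 0
c vs im∂3: residual ≠ 0 ⇒ not boundary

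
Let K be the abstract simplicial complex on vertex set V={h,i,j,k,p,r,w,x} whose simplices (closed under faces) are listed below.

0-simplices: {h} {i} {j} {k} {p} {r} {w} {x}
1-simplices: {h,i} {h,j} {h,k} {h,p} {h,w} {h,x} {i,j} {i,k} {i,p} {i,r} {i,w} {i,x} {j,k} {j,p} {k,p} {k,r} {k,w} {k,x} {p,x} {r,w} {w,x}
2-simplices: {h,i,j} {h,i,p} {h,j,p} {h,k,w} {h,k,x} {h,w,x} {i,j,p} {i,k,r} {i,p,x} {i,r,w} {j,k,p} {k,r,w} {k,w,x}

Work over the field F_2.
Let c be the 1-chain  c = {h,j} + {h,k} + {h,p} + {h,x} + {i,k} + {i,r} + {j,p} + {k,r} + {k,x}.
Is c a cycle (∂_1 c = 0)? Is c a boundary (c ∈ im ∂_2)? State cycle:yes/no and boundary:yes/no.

n_0=8 n_1=21 n_2=13  [Z2]
∂1: piv[hi,hj,hk,hp,hw,hx,ir] rk=7  ker:ij,ik,ip,iw,ix,jk,jp,kp,kr,kw,kx,px,rw,wx
∂2: piv[hij,hip,hjp,hkw,hkx,hwx,ikr,ipx,irw,jkp,krw] rk=11  ker:ijp,kwx
∂1c = 0
c vs im∂2: reduces to 0 ⇒ boundary

cycle:yes boundary:yes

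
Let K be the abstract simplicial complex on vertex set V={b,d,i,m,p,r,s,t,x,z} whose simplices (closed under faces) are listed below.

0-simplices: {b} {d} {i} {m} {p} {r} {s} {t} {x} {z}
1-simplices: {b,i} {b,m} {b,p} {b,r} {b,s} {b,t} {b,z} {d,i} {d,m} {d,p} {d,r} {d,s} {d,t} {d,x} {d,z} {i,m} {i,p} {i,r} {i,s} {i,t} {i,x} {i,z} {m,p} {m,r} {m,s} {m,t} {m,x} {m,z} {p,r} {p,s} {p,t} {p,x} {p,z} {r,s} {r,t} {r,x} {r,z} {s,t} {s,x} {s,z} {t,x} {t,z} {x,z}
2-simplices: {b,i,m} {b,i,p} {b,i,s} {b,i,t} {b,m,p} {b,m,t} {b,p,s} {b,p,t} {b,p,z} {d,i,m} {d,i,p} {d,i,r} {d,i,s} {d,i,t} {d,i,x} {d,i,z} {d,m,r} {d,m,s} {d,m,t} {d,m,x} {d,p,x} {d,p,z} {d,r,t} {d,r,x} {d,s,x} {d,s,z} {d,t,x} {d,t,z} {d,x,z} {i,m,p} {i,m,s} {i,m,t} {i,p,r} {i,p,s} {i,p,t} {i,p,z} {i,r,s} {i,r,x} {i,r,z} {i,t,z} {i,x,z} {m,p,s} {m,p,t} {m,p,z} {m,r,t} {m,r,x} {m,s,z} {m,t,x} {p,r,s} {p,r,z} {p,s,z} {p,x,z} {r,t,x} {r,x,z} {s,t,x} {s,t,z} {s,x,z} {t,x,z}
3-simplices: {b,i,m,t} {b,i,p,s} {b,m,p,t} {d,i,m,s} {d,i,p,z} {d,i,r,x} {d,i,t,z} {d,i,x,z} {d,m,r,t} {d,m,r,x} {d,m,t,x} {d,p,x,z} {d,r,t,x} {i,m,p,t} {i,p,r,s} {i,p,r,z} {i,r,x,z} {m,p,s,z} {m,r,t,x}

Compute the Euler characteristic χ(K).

n_0=10 n_1=43 n_2=58 n_3=19
χ=+10−43+58−19=6

χ(K)=6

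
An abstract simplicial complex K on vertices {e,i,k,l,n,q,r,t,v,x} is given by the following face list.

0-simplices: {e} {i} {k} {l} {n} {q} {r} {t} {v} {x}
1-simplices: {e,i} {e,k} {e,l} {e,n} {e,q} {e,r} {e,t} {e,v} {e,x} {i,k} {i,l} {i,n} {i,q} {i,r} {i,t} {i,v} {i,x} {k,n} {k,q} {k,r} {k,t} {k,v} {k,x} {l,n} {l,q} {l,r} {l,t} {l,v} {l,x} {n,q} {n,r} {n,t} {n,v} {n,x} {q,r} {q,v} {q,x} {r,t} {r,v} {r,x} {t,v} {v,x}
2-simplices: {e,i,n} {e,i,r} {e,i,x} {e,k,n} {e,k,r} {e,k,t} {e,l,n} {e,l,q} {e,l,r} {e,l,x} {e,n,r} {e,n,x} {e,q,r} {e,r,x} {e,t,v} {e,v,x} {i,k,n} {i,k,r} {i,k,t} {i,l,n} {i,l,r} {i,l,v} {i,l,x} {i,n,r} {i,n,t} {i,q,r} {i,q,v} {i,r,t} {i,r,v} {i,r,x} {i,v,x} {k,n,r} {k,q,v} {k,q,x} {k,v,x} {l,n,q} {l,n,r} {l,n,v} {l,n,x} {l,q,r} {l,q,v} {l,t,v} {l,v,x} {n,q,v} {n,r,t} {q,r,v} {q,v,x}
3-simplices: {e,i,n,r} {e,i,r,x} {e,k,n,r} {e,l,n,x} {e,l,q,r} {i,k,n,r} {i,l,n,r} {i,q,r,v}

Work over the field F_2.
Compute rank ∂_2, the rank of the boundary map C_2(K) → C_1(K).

n_0=10 n_1=42 n_2=47 n_3=8  [Z2]
∂1: piv[ei,ek,el,en,eq,er,et,ev,ex] rk=9  ker:ik,il,in,iq,ir,it,iv,ix,kn,kq,kr,kt,kv,kx,ln,lq,lr,lt,lv,lx,nq,nr,nt,nv,nx,qr,qv,qx,rt,rv,rx,tv,vx
∂2: piv[ein,eir,eix,ekn,ekr,ekt,eln,elq,elr,elx,enr,enx,eqr,erx,etv,evx,ikn,ikt,iln,ilv,int,iqr,iqv,irt,irv,ivx,kqv,kqx,kvx,lnq,lnv,ltv] rk=32  ker:ikr,ilr,ilx,inr,irx,knr,lnr,lnx,lqr,lqv,lvx,nqv,nrt,qrv,qvx
∂3: piv[einr,eirx,eknr,elnx,elqr,iknr,ilnr,iqrv] rk=8
rk∂_2=32

rank∂_2=32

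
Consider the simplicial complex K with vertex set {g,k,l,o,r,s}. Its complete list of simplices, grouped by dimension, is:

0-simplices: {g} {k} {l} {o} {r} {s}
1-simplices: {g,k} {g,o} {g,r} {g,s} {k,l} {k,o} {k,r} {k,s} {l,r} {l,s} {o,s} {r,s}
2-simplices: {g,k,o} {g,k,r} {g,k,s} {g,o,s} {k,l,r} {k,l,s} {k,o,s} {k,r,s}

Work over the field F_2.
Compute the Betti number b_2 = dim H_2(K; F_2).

n_0=6 n_1=12 n_2=8  [Z2]
∂1: piv[gk,go,gr,gs,kl] rk=5  ker:ko,kr,ks,lr,ls,os,rs
∂2: piv[gko,gkr,gks,gos,klr,kls,krs] rk=7  ker:kos
b_2=(8−7)−0=1

b_2=1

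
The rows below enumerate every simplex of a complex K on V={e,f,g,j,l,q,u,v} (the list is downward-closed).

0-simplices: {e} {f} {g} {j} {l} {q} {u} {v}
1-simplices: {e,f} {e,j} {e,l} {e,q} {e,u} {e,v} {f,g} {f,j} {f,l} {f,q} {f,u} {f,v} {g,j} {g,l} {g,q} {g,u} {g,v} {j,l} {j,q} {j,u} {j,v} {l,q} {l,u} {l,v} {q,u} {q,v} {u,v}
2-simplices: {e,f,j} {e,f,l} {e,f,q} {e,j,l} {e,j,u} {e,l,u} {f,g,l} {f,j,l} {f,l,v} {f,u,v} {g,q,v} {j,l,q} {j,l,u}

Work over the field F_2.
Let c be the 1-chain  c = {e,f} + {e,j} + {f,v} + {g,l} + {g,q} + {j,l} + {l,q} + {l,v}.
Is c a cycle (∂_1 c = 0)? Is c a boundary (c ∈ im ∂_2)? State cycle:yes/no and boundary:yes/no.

cycle:yes boundary:no

n_0=8 n_1=27 n_2=13  [Z2]
∂1: piv[ef,ej,el,eq,eu,ev,fg] rk=7  ker:fj,fl,fq,fu,fv,gj,gl,gq,gu,gv,jl,jq,ju,jv,lq,lu,lv,qu,qv,uv
∂2: piv[efj,efl,efq,ejl,eju,elu,fgl,flv,fuv,gqv,jlq] rk=11  ker:fjl,jlu
∂1c = 0
c vs im∂2: residual ≠ 0 ⇒ not boundary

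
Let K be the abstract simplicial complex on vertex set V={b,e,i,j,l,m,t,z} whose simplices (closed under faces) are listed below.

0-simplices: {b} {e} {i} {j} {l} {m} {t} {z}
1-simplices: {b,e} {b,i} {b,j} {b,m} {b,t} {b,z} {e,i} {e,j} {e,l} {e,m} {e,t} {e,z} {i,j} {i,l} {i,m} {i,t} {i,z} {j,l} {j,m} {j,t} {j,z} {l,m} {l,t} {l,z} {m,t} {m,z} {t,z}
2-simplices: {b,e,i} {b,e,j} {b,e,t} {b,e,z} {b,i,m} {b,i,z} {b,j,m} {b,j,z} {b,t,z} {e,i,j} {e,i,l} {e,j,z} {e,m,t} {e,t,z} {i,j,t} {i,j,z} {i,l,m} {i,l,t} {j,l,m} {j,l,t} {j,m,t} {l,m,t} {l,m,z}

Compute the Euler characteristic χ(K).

n_0=8 n_1=27 n_2=23
χ=+8−27+23=4

χ(K)=4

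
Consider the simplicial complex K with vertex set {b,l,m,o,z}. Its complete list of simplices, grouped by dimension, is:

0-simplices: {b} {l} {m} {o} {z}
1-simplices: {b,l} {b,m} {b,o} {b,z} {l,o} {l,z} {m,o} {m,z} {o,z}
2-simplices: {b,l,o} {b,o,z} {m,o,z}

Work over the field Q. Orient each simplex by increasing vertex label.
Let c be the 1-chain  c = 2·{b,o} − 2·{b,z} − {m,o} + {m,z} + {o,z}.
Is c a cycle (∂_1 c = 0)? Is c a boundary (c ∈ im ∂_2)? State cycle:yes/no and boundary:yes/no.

cycle:yes boundary:yes

n_0=5 n_1=9 n_2=3  [Q]
∂1: piv[bl,bm,bo,bz] rk=4  ker:lo,lz,mo,mz,oz
∂2: piv[blo,boz,moz] rk=3
∂1c = 0
c vs im∂2: reduces to 0 ⇒ boundary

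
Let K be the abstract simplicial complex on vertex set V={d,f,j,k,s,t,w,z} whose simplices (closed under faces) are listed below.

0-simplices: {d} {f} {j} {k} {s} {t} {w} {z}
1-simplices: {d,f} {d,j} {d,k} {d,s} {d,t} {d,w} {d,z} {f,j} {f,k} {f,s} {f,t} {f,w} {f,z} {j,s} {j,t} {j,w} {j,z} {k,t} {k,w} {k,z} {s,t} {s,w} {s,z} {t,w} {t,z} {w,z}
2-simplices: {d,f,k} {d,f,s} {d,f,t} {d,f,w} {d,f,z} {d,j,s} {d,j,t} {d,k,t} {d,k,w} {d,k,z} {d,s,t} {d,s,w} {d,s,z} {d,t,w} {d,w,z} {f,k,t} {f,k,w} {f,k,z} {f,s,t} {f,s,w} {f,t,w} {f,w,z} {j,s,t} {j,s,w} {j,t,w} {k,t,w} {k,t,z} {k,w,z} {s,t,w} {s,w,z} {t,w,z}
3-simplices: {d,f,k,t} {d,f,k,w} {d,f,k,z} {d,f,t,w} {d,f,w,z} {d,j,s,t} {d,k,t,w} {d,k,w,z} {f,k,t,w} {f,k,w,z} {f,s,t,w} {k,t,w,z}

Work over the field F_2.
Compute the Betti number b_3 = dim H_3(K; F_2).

b_3=2

n_0=8 n_1=26 n_2=31 n_3=12  [Z2]
∂1: piv[df,dj,dk,ds,dt,dw,dz] rk=7  ker:fj,fk,fs,ft,fw,fz,js,jt,jw,jz,kt,kw,kz,st,sw,sz,tw,tz,wz
∂2: piv[dfk,dfs,dft,dfw,dfz,djs,djt,dkt,dkw,dkz,dst,dsw,dsz,dtw,dwz,jsw,ktz] rk=17  ker:fkt,fkw,fkz,fst,fsw,ftw,fwz,jst,jtw,ktw,kwz,stw,swz,twz
∂3: piv[dfkt,dfkw,dfkz,dftw,dfwz,djst,dktw,dkwz,fstw,ktwz] rk=10  ker:fktw,fkwz
b_3=(12−10)−0=2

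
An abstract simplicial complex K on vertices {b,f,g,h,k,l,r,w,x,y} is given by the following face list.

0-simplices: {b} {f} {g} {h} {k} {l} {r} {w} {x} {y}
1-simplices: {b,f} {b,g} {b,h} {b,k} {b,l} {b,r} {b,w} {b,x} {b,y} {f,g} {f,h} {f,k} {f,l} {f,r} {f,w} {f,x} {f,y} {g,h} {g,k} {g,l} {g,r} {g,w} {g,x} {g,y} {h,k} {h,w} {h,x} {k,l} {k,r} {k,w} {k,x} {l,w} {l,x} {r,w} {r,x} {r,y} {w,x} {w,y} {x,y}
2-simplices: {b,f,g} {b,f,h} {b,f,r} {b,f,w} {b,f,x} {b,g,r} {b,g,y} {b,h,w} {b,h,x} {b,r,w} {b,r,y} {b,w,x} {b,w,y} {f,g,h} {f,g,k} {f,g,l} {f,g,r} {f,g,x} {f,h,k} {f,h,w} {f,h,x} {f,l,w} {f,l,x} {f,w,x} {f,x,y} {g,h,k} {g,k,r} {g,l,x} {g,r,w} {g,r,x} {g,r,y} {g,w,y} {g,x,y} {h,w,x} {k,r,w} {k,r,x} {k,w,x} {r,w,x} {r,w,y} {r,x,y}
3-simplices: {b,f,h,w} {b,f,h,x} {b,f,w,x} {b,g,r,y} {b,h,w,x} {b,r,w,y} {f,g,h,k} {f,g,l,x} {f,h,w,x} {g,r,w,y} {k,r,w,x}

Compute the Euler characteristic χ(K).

χ(K)=0

n_0=10 n_1=39 n_2=40 n_3=11
χ=+10−39+40−11=0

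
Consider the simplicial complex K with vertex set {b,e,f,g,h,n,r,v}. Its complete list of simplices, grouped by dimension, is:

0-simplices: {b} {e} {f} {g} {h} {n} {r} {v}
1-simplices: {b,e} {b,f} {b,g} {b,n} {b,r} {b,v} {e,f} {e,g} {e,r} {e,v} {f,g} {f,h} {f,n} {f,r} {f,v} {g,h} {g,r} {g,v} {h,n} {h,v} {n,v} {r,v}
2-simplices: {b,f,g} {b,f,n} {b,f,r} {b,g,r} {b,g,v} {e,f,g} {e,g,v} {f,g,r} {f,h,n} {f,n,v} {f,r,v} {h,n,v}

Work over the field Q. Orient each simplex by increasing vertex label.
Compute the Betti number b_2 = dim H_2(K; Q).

b_2=1

n_0=8 n_1=22 n_2=12  [Q]
∂1: piv[be,bf,bg,bn,br,bv,fh] rk=7  ker:ef,eg,er,ev,fg,fn,fr,fv,gh,gr,gv,hn,hv,nv,rv
∂2: piv[bfg,bfn,bfr,bgr,bgv,efg,egv,fhn,fnv,frv,hnv] rk=11  ker:fgr
b_2=(12−11)−0=1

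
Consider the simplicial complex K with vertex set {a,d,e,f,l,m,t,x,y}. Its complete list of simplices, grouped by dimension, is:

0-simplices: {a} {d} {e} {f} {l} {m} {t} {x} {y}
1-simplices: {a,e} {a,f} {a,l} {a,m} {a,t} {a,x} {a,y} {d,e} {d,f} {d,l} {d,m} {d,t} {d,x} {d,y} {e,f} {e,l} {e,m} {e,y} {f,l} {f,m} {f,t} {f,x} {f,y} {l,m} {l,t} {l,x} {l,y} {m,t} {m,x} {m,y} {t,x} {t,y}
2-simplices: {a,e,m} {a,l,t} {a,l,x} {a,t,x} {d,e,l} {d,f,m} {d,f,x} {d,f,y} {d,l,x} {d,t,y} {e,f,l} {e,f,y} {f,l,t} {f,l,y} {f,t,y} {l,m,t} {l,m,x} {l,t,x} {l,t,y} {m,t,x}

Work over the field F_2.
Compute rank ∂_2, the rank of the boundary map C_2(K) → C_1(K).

n_0=9 n_1=32 n_2=20  [Z2]
∂1: piv[ae,af,al,am,at,ax,ay,de] rk=8  ker:df,dl,dm,dt,dx,dy,ef,el,em,ey,fl,fm,ft,fx,fy,lm,lt,lx,ly,mt,mx,my,tx,ty
∂2: piv[aem,alt,alx,atx,del,dfm,dfx,dfy,dlx,dty,efl,efy,flt,fly,fty,lmt,lmx] rk=17  ker:ltx,lty,mtx
rk∂_2=17

rank∂_2=17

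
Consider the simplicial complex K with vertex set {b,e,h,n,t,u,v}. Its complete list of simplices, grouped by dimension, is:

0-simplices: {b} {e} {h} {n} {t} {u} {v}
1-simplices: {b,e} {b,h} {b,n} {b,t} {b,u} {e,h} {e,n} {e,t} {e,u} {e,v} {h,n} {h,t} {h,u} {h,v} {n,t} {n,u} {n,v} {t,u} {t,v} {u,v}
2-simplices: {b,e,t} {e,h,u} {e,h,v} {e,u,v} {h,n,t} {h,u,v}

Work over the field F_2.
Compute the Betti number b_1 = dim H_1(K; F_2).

n_0=7 n_1=20 n_2=6  [Z2]
∂1: piv[be,bh,bn,bt,bu,ev] rk=6  ker:eh,en,et,eu,hn,ht,hu,hv,nt,nu,nv,tu,tv,uv
∂2: piv[bet,ehu,ehv,euv,hnt] rk=5  ker:huv
b_1=(20−6)−5=9

b_1=9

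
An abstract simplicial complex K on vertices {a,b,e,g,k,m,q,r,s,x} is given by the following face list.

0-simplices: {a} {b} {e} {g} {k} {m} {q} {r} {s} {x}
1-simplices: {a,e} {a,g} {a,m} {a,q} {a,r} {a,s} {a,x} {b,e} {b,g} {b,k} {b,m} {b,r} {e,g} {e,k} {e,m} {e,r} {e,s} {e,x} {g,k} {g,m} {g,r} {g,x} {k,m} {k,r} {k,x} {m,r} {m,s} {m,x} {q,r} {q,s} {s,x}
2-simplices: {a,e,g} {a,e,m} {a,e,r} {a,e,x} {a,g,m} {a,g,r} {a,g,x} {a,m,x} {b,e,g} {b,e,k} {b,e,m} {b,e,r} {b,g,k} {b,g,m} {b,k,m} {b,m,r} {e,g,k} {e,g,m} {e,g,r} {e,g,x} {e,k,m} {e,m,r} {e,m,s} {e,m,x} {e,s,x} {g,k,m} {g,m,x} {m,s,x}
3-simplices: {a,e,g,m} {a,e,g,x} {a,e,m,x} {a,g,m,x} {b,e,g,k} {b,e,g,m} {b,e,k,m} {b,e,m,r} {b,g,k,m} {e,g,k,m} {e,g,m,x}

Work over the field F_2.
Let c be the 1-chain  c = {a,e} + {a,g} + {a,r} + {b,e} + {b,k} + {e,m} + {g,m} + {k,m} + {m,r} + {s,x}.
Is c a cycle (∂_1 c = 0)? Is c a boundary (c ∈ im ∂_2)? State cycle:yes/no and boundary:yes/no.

n_0=10 n_1=31 n_2=28 n_3=11  [Z2]
∂1: piv[ae,ag,am,aq,ar,as,ax,be,bk] rk=9  ker:bg,bm,br,eg,ek,em,er,es,ex,gk,gm,gr,gx,km,kr,kx,mr,ms,mx,qr,qs,sx
∂2: piv[aeg,aem,aer,aex,agm,agr,agx,amx,beg,bek,bem,ber,bgk,bkm,bmr,ems,esx] rk=17  ker:bgm,egk,egm,egr,egx,ekm,emr,emx,gkm,gmx,msx
∂3: piv[aegm,aegx,aemx,agmx,begk,begm,bekm,bemr,bgkm] rk=9  ker:egkm,egmx
∂1c = {a} + {e} + {s} + {x}

cycle:no boundary:no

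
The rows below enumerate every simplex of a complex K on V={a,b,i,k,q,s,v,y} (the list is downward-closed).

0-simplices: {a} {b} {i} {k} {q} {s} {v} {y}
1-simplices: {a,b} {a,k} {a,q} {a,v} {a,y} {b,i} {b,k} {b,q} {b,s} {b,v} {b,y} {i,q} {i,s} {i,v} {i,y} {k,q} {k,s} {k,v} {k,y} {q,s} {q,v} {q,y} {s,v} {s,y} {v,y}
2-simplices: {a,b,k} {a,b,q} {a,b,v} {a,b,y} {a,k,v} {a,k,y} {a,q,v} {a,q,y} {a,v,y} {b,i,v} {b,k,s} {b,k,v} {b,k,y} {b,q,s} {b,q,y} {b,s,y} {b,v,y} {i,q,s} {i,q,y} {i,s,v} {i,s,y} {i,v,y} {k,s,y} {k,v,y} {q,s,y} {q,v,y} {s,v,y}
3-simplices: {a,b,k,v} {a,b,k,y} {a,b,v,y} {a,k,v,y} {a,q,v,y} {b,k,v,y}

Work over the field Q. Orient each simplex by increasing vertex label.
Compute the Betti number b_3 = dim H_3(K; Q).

b_3=1

n_0=8 n_1=25 n_2=27 n_3=6  [Q]
∂1: piv[ab,ak,aq,av,ay,bi,bs] rk=7  ker:bk,bq,bv,by,iq,is,iv,iy,kq,ks,kv,ky,qs,qv,qy,sv,sy,vy
∂2: piv[abk,abq,abv,aby,akv,aky,aqv,aqy,avy,biv,bks,bqs,bsy,iqs,iqy,isv,ivy] rk=17  ker:bkv,bky,bqy,bvy,isy,ksy,kvy,qsy,qvy,svy
∂3: piv[abkv,abky,abvy,akvy,aqvy] rk=5  ker:bkvy
b_3=(6−5)−0=1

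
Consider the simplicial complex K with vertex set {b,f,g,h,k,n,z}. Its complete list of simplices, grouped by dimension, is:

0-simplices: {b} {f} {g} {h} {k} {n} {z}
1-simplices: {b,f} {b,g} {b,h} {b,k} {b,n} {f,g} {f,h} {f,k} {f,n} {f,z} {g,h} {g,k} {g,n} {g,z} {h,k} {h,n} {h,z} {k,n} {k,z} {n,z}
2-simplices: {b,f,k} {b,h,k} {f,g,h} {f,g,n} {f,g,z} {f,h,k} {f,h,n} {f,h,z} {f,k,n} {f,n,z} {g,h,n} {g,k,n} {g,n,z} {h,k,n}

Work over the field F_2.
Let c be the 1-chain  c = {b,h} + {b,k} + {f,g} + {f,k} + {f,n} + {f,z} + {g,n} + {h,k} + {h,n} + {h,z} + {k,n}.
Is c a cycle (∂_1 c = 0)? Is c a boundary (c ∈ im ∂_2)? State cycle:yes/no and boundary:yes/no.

n_0=7 n_1=20 n_2=14  [Z2]
∂1: piv[bf,bg,bh,bk,bn,fz] rk=6  ker:fg,fh,fk,fn,gh,gk,gn,gz,hk,hn,hz,kn,kz,nz
∂2: piv[bfk,bhk,fgh,fgn,fgz,fhk,fhn,fhz,fkn,fnz,gkn] rk=11  ker:ghn,gnz,hkn
∂1c = 0
c vs im∂2: reduces to 0 ⇒ boundary

cycle:yes boundary:yes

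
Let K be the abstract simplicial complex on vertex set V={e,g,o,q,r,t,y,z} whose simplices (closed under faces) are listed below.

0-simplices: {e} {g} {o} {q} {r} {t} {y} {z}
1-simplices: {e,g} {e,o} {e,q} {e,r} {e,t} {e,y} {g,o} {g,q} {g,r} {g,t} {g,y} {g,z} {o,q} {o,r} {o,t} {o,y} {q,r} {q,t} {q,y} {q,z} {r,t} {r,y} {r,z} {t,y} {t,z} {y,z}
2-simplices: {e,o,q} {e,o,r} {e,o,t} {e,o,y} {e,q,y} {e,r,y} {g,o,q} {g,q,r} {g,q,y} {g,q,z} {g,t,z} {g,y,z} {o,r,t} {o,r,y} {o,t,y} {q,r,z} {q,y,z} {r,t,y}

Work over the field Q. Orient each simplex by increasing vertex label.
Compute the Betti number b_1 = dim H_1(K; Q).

b_1=4

n_0=8 n_1=26 n_2=18  [Q]
∂1: piv[eg,eo,eq,er,et,ey,gz] rk=7  ker:go,gq,gr,gt,gy,oq,or,ot,oy,qr,qt,qy,qz,rt,ry,rz,ty,tz,yz
∂2: piv[eoq,eor,eot,eoy,eqy,ery,goq,gqr,gqy,gqz,gtz,gyz,ort,oty,qrz] rk=15  ker:ory,qyz,rty
b_1=(26−7)−15=4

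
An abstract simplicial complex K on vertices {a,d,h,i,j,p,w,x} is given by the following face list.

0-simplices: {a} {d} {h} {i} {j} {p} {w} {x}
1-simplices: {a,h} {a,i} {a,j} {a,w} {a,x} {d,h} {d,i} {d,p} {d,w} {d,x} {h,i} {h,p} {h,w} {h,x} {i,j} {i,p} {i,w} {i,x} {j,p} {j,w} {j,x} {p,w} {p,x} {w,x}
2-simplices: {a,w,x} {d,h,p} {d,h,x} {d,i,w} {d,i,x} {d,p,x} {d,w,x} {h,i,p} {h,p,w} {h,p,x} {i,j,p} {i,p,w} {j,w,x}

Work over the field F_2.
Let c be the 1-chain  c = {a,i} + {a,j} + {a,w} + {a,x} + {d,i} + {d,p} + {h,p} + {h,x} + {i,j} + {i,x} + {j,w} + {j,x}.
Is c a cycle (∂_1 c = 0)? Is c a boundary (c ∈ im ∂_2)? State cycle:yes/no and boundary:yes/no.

cycle:yes boundary:no

n_0=8 n_1=24 n_2=13  [Z2]
∂1: piv[ah,ai,aj,aw,ax,dh,dp] rk=7  ker:di,dw,dx,hi,hp,hw,hx,ij,ip,iw,ix,jp,jw,jx,pw,px,wx
∂2: piv[awx,dhp,dhx,diw,dix,dpx,dwx,hip,hpw,ijp,ipw,jwx] rk=12  ker:hpx
∂1c = 0
c vs im∂2: residual ≠ 0 ⇒ not boundary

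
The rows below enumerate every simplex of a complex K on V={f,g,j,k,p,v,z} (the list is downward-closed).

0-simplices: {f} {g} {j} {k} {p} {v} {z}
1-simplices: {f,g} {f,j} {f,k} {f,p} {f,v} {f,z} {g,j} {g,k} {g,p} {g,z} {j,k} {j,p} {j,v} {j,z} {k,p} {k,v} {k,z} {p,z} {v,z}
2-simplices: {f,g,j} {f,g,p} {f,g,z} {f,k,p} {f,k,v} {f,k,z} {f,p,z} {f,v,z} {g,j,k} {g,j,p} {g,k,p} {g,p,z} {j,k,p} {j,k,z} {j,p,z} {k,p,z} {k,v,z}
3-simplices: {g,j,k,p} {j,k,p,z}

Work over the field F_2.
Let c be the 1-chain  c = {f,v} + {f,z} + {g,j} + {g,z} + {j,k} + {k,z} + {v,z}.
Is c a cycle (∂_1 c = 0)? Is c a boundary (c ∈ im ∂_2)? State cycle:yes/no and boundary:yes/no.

n_0=7 n_1=19 n_2=17 n_3=2  [Z2]
∂1: piv[fg,fj,fk,fp,fv,fz] rk=6  ker:gj,gk,gp,gz,jk,jp,jv,jz,kp,kv,kz,pz,vz
∂2: piv[fgj,fgp,fgz,fkp,fkv,fkz,fpz,fvz,gjk,gjp,gkp,jkz] rk=12  ker:gpz,jkp,jpz,kpz,kvz
∂3: piv[gjkp,jkpz] rk=2
∂1c = 0
c vs im∂2: reduces to 0 ⇒ boundary

cycle:yes boundary:yes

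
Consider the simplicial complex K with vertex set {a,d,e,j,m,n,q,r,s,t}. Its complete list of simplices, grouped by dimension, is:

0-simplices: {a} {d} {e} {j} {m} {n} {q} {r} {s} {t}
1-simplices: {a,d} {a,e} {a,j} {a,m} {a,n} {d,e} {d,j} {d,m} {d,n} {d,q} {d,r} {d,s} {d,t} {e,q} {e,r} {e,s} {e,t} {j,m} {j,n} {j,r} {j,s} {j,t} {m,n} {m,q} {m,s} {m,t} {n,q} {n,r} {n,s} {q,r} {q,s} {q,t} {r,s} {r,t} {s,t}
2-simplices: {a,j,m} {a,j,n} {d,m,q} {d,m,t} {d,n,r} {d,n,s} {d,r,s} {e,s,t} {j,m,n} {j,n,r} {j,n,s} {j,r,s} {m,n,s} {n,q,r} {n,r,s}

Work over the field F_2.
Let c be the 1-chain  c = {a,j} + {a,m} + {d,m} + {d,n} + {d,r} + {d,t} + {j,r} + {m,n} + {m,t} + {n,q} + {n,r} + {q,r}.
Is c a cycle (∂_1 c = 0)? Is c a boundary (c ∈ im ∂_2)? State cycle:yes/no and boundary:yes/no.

n_0=10 n_1=35 n_2=15  [Z2]
∂1: piv[ad,ae,aj,am,an,dq,dr,ds,dt] rk=9  ker:de,dj,dm,dn,eq,er,es,et,jm,jn,jr,js,jt,mn,mq,ms,mt,nq,nr,ns,qr,qs,qt,rs,rt,st
∂2: piv[ajm,ajn,dmq,dmt,dnr,dns,drs,est,jmn,jnr,jns,mns,nqr] rk=13  ker:jrs,nrs
∂1c = 0
c vs im∂2: reduces to 0 ⇒ boundary

cycle:yes boundary:yes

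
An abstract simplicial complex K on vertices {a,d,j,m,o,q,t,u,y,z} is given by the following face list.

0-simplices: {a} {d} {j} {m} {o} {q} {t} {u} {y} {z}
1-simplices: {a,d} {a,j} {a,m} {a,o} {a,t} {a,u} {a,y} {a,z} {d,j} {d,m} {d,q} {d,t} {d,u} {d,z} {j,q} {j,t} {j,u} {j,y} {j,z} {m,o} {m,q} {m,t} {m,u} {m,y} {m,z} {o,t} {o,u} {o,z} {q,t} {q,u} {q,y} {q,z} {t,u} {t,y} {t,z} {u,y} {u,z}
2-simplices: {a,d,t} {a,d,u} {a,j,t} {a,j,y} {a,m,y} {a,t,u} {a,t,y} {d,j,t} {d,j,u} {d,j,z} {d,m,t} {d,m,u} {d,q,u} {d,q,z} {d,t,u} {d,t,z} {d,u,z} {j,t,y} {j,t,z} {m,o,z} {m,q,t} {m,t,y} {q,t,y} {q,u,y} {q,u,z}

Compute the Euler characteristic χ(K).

n_0=10 n_1=37 n_2=25
χ=+10−37+25=-2

χ(K)=-2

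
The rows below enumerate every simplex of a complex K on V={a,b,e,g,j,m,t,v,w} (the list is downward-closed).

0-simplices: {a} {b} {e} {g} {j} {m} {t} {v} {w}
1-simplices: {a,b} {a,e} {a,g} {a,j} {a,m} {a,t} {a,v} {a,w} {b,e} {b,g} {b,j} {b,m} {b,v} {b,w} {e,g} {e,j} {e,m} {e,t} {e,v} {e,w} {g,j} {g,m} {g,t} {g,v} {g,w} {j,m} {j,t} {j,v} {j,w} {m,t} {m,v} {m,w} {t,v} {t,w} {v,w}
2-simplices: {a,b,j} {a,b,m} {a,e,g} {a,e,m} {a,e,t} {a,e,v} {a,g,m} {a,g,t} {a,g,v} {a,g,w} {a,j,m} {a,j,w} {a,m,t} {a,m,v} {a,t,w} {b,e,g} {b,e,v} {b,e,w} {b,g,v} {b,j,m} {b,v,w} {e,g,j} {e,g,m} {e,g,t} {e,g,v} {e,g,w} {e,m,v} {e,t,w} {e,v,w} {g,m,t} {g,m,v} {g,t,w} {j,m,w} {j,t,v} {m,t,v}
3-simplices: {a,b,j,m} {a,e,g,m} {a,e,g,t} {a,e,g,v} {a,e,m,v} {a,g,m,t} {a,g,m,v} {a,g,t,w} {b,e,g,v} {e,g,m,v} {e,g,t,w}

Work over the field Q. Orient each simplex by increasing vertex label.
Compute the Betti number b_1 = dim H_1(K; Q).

n_0=9 n_1=35 n_2=35 n_3=11  [Q]
∂1: piv[ab,ae,ag,aj,am,at,av,aw] rk=8  ker:be,bg,bj,bm,bv,bw,eg,ej,em,et,ev,ew,gj,gm,gt,gv,gw,jm,jt,jv,jw,mt,mv,mw,tv,tw,vw
∂2: piv[abj,abm,aeg,aem,aet,aev,agm,agt,agv,agw,ajm,ajw,amt,amv,atw,beg,bev,bew,bvw,egj,egw,jmw,jtv,mtv] rk=24  ker:bgv,bjm,egm,egt,egv,emv,etw,evw,gmt,gmv,gtw
∂3: piv[abjm,aegm,aegt,aegv,aemv,agmt,agmv,agtw,begv,egtw] rk=10  ker:egmv
b_1=(35−8)−24=3

b_1=3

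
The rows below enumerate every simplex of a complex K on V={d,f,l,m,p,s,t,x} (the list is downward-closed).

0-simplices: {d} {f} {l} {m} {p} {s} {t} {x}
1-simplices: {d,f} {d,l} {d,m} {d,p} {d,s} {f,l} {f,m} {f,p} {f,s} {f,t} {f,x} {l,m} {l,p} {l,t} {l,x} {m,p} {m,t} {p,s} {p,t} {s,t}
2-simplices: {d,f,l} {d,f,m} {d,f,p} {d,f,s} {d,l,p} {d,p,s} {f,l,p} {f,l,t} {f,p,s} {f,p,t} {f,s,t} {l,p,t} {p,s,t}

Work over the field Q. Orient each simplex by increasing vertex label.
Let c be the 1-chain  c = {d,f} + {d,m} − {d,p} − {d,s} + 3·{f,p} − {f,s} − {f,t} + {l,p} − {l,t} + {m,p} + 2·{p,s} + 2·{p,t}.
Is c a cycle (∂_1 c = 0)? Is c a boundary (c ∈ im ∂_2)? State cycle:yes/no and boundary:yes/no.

cycle:yes boundary:no

n_0=8 n_1=20 n_2=13  [Q]
∂1: piv[df,dl,dm,dp,ds,ft,fx] rk=7  ker:fl,fm,fp,fs,lm,lp,lt,lx,mp,mt,ps,pt,st
∂2: piv[dfl,dfm,dfp,dfs,dlp,dps,flt,fpt,fst] rk=9  ker:flp,fps,lpt,pst
∂1c = 0
c vs im∂2: residual ≠ 0 ⇒ not boundary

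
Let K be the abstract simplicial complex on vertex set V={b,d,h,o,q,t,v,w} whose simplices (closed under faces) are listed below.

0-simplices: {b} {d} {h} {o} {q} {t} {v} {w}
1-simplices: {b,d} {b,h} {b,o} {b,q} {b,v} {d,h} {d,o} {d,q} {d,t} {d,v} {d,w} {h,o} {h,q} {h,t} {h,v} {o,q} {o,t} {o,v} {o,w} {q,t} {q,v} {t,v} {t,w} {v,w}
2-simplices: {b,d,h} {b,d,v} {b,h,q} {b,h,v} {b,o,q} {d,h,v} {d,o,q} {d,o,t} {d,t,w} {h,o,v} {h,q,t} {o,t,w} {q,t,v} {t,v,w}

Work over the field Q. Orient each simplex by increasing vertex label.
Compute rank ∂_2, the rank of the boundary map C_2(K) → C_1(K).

rank∂_2=13

n_0=8 n_1=24 n_2=14  [Q]
∂1: piv[bd,bh,bo,bq,bv,dt,dw] rk=7  ker:dh,do,dq,dv,ho,hq,ht,hv,oq,ot,ov,ow,qt,qv,tv,tw,vw
∂2: piv[bdh,bdv,bhq,bhv,boq,doq,dot,dtw,hov,hqt,otw,qtv,tvw] rk=13  ker:dhv
rk∂_2=13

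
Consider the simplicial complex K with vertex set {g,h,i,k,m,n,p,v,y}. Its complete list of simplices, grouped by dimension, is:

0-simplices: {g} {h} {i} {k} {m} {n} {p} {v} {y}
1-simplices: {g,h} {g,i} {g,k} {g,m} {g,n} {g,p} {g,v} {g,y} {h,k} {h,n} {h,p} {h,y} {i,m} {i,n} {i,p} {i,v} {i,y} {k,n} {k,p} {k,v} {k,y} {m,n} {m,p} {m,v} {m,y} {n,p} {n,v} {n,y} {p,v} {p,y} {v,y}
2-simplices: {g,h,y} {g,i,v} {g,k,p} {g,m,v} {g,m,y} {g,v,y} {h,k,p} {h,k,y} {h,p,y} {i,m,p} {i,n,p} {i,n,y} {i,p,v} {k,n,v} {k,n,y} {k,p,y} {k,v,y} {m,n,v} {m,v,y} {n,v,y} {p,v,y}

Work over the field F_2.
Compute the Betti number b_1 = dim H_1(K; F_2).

b_1=5

n_0=9 n_1=31 n_2=21  [Z2]
∂1: piv[gh,gi,gk,gm,gn,gp,gv,gy] rk=8  ker:hk,hn,hp,hy,im,in,ip,iv,iy,kn,kp,kv,ky,mn,mp,mv,my,np,nv,ny,pv,py,vy
∂2: piv[ghy,giv,gkp,gmv,gmy,gvy,hkp,hky,hpy,imp,inp,iny,ipv,knv,kny,kvy,mnv,pvy] rk=18  ker:kpy,mvy,nvy
b_1=(31−8)−18=5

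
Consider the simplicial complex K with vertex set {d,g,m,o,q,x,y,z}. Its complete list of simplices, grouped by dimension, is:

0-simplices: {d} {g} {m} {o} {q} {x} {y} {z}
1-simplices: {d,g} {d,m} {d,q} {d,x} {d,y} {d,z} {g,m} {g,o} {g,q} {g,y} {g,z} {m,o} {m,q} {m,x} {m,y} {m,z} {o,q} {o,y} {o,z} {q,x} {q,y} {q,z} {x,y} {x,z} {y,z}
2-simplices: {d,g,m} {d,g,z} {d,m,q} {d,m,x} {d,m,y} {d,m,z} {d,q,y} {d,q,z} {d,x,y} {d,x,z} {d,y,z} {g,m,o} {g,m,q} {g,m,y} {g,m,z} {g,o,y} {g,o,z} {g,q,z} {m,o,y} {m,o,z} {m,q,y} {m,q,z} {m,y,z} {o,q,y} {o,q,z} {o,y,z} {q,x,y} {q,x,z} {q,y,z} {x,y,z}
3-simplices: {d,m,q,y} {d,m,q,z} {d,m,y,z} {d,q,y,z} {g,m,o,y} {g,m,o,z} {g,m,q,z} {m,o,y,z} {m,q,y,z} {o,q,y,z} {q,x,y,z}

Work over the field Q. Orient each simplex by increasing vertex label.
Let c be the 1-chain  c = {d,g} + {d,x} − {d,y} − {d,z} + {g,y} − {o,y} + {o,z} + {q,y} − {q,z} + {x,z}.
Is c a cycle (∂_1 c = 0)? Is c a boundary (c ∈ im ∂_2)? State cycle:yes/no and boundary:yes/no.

n_0=8 n_1=25 n_2=30 n_3=11  [Q]
∂1: piv[dg,dm,dq,dx,dy,dz,go] rk=7  ker:gm,gq,gy,gz,mo,mq,mx,my,mz,oq,oy,oz,qx,qy,qz,xy,xz,yz
∂2: piv[dgm,dgz,dmq,dmx,dmy,dmz,dqy,dqz,dxy,dxz,dyz,gmo,gmq,gmy,goy,goz,oqy,qxy] rk=18  ker:gmz,gqz,moy,moz,mqy,mqz,myz,oqz,oyz,qxz,qyz,xyz
∂3: piv[dmqy,dmqz,dmyz,dqyz,gmoy,gmoz,gmqz,moyz,oqyz,qxyz] rk=10  ker:mqyz
∂1c = 0
c vs im∂2: reduces to 0 ⇒ boundary

cycle:yes boundary:yes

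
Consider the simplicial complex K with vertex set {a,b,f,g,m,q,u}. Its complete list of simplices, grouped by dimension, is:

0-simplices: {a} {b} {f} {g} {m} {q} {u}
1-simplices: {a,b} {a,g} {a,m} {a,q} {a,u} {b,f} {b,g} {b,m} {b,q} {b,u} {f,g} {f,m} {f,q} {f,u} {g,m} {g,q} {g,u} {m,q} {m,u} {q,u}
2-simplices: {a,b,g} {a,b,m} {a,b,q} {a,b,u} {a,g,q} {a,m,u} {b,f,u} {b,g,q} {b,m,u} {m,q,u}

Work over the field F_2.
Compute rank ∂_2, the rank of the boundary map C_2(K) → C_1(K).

rank∂_2=8

n_0=7 n_1=20 n_2=10  [Z2]
∂1: piv[ab,ag,am,aq,au,bf] rk=6  ker:bg,bm,bq,bu,fg,fm,fq,fu,gm,gq,gu,mq,mu,qu
∂2: piv[abg,abm,abq,abu,agq,amu,bfu,mqu] rk=8  ker:bgq,bmu
rk∂_2=8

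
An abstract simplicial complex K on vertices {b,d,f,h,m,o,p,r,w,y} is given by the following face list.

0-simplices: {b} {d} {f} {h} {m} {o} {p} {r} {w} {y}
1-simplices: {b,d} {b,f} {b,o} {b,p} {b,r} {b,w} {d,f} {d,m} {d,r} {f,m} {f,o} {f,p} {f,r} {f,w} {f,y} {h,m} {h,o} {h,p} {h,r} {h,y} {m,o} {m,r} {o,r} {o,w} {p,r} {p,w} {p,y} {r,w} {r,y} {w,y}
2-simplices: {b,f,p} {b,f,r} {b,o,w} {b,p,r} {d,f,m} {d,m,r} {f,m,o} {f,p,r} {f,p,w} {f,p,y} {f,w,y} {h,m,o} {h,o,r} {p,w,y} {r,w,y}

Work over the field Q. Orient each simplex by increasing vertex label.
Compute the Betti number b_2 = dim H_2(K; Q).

b_2=2

n_0=10 n_1=30 n_2=15  [Q]
∂1: piv[bd,bf,bo,bp,br,bw,dm,fy,hm] rk=9  ker:df,dr,fm,fo,fp,fr,fw,ho,hp,hr,hy,mo,mr,or,ow,pr,pw,py,rw,ry,wy
∂2: piv[bfp,bfr,bow,bpr,dfm,dmr,fmo,fpw,fpy,fwy,hmo,hor,rwy] rk=13  ker:fpr,pwy
b_2=(15−13)−0=2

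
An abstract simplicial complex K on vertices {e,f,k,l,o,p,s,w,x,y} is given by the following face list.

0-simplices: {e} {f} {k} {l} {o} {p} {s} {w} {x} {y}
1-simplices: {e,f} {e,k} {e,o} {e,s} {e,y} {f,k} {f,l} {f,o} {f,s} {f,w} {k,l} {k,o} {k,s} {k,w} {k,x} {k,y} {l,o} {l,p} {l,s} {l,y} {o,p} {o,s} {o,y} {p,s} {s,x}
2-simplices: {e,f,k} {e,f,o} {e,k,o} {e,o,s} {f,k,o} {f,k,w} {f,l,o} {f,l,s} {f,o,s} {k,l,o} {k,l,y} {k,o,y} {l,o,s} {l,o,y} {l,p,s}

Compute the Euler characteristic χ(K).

χ(K)=0

n_0=10 n_1=25 n_2=15
χ=+10−25+15=0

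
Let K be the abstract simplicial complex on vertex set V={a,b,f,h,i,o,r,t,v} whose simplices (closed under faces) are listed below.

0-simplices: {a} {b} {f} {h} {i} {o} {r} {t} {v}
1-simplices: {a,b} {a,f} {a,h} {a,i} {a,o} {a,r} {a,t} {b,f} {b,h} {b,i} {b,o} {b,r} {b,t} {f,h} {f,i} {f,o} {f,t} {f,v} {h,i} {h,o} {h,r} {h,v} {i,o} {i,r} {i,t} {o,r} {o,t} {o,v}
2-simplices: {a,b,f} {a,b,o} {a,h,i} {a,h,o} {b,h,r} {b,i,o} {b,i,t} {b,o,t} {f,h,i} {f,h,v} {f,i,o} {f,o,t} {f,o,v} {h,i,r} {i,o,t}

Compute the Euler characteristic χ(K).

n_0=9 n_1=28 n_2=15
χ=+9−28+15=-4

χ(K)=-4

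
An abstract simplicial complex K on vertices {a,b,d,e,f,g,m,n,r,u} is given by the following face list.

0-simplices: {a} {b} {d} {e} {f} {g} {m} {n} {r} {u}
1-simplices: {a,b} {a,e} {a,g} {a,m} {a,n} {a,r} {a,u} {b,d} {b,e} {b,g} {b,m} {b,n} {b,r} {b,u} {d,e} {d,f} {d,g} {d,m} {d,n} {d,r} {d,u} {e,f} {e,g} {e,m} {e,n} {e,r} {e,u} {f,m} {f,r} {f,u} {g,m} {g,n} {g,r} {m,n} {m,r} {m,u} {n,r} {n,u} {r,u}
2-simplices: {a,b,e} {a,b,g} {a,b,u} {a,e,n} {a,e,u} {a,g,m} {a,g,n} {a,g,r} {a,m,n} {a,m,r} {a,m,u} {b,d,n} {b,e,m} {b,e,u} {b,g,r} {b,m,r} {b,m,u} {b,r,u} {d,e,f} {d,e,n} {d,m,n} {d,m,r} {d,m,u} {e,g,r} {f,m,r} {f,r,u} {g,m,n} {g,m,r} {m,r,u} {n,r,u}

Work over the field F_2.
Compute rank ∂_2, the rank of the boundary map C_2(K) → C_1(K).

rank∂_2=25

n_0=10 n_1=39 n_2=30  [Z2]
∂1: piv[ab,ae,ag,am,an,ar,au,bd,df] rk=9  ker:be,bg,bm,bn,br,bu,de,dg,dm,dn,dr,du,ef,eg,em,en,er,eu,fm,fr,fu,gm,gn,gr,mn,mr,mu,nr,nu,ru
∂2: piv[abe,abg,abu,aen,aeu,agm,agn,agr,amn,amr,amu,bdn,bem,bgr,bmr,bru,def,den,dmn,dmr,dmu,egr,fmr,fru,nru] rk=25  ker:beu,bmu,gmn,gmr,mru
rk∂_2=25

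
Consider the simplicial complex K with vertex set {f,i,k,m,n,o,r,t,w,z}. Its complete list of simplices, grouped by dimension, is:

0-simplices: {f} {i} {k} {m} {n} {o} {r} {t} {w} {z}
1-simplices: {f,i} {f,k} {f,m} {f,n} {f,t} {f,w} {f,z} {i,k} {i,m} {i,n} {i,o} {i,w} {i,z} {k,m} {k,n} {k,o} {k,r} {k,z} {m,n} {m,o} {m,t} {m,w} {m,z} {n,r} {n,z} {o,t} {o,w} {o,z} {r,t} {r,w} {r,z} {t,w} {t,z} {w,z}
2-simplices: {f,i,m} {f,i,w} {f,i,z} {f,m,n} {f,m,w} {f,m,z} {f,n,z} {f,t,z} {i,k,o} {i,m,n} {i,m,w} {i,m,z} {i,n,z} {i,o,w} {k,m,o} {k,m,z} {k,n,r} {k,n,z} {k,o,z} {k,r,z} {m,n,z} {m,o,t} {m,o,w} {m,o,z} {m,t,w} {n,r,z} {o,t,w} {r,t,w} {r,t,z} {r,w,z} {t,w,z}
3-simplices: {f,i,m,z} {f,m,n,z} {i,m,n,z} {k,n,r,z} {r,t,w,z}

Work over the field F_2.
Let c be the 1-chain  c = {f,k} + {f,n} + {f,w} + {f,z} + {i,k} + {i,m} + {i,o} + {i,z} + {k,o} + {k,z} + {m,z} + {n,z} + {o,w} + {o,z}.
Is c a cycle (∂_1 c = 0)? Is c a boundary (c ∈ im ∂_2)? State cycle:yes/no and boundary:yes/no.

cycle:yes boundary:no

n_0=10 n_1=34 n_2=31 n_3=5  [Z2]
∂1: piv[fi,fk,fm,fn,ft,fw,fz,io,kr] rk=9  ker:ik,im,in,iw,iz,km,kn,ko,kz,mn,mo,mt,mw,mz,nr,nz,ot,ow,oz,rt,rw,rz,tw,tz,wz
∂2: piv[fim,fiw,fiz,fmn,fmw,fmz,fnz,ftz,iko,imn,iow,kmo,kmz,knr,knz,koz,krz,mot,mow,mtw,rtw,rtz,rwz] rk=23  ker:imw,imz,inz,mnz,moz,nrz,otw,twz
∂3: piv[fimz,fmnz,imnz,knrz,rtwz] rk=5
∂1c = 0
c vs im∂2: residual ≠ 0 ⇒ not boundary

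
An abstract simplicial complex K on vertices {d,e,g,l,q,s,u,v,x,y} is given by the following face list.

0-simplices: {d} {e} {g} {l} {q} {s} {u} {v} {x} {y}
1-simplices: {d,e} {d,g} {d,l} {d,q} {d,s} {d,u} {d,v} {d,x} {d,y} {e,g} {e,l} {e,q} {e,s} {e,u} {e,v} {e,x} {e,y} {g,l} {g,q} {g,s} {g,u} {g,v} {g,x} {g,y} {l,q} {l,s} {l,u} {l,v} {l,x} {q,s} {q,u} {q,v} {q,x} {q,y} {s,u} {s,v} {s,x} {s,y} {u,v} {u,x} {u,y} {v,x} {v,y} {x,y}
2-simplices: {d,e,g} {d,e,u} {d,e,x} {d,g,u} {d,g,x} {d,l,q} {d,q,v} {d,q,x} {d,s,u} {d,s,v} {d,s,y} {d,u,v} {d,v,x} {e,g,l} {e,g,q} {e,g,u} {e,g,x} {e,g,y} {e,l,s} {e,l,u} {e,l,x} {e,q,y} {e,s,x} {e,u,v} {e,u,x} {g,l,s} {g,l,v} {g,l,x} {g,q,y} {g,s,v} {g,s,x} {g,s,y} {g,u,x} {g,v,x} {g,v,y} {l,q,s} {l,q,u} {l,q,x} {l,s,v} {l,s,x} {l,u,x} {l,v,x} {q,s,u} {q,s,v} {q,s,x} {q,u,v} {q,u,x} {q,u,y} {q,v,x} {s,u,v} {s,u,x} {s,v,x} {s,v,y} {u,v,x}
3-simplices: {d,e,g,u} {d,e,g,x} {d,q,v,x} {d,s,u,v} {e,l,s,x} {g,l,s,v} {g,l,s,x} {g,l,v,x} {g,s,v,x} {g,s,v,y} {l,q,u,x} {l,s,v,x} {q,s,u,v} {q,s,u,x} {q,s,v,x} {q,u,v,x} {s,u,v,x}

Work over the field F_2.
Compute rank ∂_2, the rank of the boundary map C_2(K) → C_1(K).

n_0=10 n_1=44 n_2=54 n_3=17  [Z2]
∂1: piv[de,dg,dl,dq,ds,du,dv,dx,dy] rk=9  ker:eg,el,eq,es,eu,ev,ex,ey,gl,gq,gs,gu,gv,gx,gy,lq,ls,lu,lv,lx,qs,qu,qv,qx,qy,su,sv,sx,sy,uv,ux,uy,vx,vy,xy
∂2: piv[deg,deu,dex,dgu,dgx,dlq,dqv,dqx,dsu,dsv,dsy,duv,dvx,egl,egq,egy,els,elu,elx,eqy,esx,euv,eux,gls,glv,gsv,gsy,gvx,gvy,lqs,lqu,lqx,quy] rk=33  ker:egu,egx,glx,gqy,gsx,gux,lsv,lsx,lux,lvx,qsu,qsv,qsx,quv,qux,qvx,suv,sux,svx,svy,uvx
∂3: piv[degu,degx,dqvx,dsuv,elsx,glsv,glsx,glvx,gsvx,gsvy,lqux,qsuv,qsux,qsvx,quvx] rk=15  ker:lsvx,suvx
rk∂_2=33

rank∂_2=33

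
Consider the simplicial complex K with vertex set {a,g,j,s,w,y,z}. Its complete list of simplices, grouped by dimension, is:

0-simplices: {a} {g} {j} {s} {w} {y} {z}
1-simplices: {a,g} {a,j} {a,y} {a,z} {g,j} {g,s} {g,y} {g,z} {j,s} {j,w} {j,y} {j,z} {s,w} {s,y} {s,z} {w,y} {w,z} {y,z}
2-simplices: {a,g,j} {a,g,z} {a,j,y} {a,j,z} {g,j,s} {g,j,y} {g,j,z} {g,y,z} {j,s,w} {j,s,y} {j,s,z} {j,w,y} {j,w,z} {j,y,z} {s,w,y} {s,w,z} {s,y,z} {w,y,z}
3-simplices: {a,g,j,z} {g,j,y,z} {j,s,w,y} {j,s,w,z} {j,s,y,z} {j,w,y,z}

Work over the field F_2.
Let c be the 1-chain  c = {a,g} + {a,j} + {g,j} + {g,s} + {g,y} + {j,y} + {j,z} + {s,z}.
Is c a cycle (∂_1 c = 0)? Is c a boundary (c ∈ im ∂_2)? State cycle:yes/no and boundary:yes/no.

n_0=7 n_1=18 n_2=18 n_3=6  [Z2]
∂1: piv[ag,aj,ay,az,gs,jw] rk=6  ker:gj,gy,gz,js,jy,jz,sw,sy,sz,wy,wz,yz
∂2: piv[agj,agz,ajy,ajz,gjs,gjy,gyz,jsw,jsy,jsz,jwy,jwz] rk=12  ker:gjz,jyz,swy,swz,syz,wyz
∂3: piv[agjz,gjyz,jswy,jswz,jsyz,jwyz] rk=6
∂1c = 0
c vs im∂2: reduces to 0 ⇒ boundary

cycle:yes boundary:yes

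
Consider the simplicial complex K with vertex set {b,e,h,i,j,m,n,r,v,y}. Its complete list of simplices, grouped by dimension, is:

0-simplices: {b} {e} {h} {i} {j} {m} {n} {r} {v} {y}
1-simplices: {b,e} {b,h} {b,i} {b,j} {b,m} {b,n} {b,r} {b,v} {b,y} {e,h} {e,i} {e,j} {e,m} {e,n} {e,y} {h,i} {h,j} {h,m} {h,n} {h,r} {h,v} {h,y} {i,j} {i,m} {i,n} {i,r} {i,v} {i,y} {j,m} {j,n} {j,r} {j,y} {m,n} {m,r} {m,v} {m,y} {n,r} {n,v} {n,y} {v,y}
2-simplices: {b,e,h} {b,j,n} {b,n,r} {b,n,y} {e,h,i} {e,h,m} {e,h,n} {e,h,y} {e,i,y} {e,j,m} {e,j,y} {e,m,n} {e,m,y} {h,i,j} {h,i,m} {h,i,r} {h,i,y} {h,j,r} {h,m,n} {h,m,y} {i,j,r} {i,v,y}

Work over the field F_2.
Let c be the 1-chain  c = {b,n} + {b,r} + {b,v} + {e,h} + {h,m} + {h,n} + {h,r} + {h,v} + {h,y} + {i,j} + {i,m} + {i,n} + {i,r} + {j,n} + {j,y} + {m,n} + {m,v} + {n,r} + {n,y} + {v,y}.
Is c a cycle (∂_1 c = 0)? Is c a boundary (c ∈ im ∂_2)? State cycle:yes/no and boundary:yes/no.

cycle:no boundary:no

n_0=10 n_1=40 n_2=22  [Z2]
∂1: piv[be,bh,bi,bj,bm,bn,br,bv,by] rk=9  ker:eh,ei,ej,em,en,ey,hi,hj,hm,hn,hr,hv,hy,ij,im,in,ir,iv,iy,jm,jn,jr,jy,mn,mr,mv,my,nr,nv,ny,vy
∂2: piv[beh,bjn,bnr,bny,ehi,ehm,ehn,ehy,eiy,ejm,ejy,emn,emy,hij,him,hir,hjr,ivy] rk=18  ker:hiy,hmn,hmy,ijr
∂1c = {b} + {e} + {j} + {n}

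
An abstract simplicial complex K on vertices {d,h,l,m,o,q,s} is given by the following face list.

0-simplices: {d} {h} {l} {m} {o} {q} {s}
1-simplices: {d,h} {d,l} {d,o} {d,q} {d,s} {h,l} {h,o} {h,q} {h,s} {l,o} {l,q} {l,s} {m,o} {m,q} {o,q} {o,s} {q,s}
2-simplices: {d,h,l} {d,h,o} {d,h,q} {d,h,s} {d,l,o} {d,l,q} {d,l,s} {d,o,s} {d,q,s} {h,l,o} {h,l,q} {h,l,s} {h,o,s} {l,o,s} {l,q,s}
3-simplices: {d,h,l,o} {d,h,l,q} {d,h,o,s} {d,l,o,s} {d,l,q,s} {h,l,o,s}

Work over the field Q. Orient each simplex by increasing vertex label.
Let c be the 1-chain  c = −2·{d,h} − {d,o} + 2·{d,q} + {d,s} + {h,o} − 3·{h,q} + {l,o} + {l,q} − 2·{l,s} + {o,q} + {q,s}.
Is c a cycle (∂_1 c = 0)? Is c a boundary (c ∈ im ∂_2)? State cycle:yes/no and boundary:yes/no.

n_0=7 n_1=17 n_2=15 n_3=6  [Q]
∂1: piv[dh,dl,do,dq,ds,mo] rk=6  ker:hl,ho,hq,hs,lo,lq,ls,mq,oq,os,qs
∂2: piv[dhl,dho,dhq,dhs,dlo,dlq,dls,dos,dqs] rk=9  ker:hlo,hlq,hls,hos,los,lqs
∂3: piv[dhlo,dhlq,dhos,dlos,dlqs,hlos] rk=6
∂1c = 0
c vs im∂2: residual ≠ 0 ⇒ not boundary

cycle:yes boundary:no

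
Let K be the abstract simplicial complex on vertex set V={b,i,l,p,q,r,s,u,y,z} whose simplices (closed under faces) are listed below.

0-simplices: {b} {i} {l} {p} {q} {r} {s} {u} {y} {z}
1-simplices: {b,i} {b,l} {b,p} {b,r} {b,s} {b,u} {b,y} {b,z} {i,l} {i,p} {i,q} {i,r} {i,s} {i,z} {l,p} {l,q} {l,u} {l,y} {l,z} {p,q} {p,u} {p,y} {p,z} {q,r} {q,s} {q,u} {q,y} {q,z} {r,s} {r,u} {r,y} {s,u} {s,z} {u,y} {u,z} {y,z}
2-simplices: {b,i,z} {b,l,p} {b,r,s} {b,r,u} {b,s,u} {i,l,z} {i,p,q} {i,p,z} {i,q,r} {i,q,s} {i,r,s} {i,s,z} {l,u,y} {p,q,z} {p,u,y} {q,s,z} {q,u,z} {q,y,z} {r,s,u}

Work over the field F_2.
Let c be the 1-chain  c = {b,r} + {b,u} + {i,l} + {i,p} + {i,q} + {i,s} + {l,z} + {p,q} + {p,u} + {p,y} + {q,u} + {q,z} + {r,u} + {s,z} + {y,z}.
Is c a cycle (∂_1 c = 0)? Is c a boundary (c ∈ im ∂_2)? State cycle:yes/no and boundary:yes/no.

cycle:yes boundary:no

n_0=10 n_1=36 n_2=19  [Z2]
∂1: piv[bi,bl,bp,br,bs,bu,by,bz,iq] rk=9  ker:il,ip,ir,is,iz,lp,lq,lu,ly,lz,pq,pu,py,pz,qr,qs,qu,qy,qz,rs,ru,ry,su,sz,uy,uz,yz
∂2: piv[biz,blp,brs,bru,bsu,ilz,ipq,ipz,iqr,iqs,irs,isz,luy,pqz,puy,quz,qyz] rk=17  ker:qsz,rsu
∂1c = 0
c vs im∂2: residual ≠ 0 ⇒ not boundary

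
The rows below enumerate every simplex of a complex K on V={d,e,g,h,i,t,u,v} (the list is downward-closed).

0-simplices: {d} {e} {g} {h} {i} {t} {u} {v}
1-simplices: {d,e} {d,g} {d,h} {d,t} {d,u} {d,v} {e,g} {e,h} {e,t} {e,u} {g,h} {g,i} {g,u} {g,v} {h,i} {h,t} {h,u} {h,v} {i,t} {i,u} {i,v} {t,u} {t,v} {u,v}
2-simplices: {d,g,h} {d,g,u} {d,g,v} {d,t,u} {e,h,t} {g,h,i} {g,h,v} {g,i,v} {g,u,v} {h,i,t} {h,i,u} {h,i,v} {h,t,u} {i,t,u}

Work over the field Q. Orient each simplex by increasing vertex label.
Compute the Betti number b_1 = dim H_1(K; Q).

n_0=8 n_1=24 n_2=14  [Q]
∂1: piv[de,dg,dh,dt,du,dv,gi] rk=7  ker:eg,eh,et,eu,gh,gu,gv,hi,ht,hu,hv,it,iu,iv,tu,tv,uv
∂2: piv[dgh,dgu,dgv,dtu,eht,ghi,ghv,giv,guv,hit,hiu,htu] rk=12  ker:hiv,itu
b_1=(24−7)−12=5

b_1=5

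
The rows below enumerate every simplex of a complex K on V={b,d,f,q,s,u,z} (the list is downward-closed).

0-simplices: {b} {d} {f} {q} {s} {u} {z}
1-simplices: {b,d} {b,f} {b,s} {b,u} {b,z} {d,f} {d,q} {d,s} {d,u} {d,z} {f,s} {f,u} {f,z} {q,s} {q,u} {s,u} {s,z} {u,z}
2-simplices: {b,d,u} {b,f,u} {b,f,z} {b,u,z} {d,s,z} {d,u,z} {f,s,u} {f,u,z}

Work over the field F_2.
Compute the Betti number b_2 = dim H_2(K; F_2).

n_0=7 n_1=18 n_2=8  [Z2]
∂1: piv[bd,bf,bs,bu,bz,dq] rk=6  ker:df,ds,du,dz,fs,fu,fz,qs,qu,su,sz,uz
∂2: piv[bdu,bfu,bfz,buz,dsz,duz,fsu] rk=7  ker:fuz
b_2=(8−7)−0=1

b_2=1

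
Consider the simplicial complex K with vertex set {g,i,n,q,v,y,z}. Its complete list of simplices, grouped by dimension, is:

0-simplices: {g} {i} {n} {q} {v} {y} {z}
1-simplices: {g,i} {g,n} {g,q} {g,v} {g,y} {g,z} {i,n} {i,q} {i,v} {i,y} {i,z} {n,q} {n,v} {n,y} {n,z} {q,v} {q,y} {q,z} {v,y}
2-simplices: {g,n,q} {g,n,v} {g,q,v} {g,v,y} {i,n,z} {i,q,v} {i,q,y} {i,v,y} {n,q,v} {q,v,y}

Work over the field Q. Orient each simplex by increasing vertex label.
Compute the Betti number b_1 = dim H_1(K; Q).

b_1=5

n_0=7 n_1=19 n_2=10  [Q]
∂1: piv[gi,gn,gq,gv,gy,gz] rk=6  ker:in,iq,iv,iy,iz,nq,nv,ny,nz,qv,qy,qz,vy
∂2: piv[gnq,gnv,gqv,gvy,inz,iqv,iqy,ivy] rk=8  ker:nqv,qvy
b_1=(19−6)−8=5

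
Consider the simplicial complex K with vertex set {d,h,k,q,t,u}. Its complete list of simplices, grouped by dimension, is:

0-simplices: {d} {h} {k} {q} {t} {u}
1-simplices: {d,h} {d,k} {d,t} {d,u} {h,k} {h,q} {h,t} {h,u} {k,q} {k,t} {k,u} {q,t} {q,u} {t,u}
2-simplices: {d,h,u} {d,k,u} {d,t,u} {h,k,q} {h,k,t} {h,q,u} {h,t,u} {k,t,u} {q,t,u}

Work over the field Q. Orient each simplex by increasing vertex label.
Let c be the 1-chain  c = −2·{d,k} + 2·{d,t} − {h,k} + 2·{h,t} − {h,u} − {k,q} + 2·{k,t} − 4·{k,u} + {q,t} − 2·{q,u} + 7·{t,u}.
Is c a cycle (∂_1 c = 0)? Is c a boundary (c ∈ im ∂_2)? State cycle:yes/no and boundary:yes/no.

n_0=6 n_1=14 n_2=9  [Q]
∂1: piv[dh,dk,dt,du,hq] rk=5  ker:hk,ht,hu,kq,kt,ku,qt,qu,tu
∂2: piv[dhu,dku,dtu,hkq,hkt,hqu,htu,ktu,qtu] rk=9
∂1c = 0
c vs im∂2: reduces to 0 ⇒ boundary

cycle:yes boundary:yes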